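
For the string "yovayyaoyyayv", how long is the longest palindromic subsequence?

9

Using dp[i][j] = 2 + dp[i+1][j−1] if the ends match, else max(dp[i+1][j], dp[i][j−1]):
dp[1][13] = 9. A witness is vayyoyyav at positions 3,4,5,6,8,9,10,11,13.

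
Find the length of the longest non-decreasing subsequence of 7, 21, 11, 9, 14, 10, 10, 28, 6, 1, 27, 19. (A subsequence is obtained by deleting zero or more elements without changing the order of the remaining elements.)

5

One longest non-decreasing subsequence is 7, 9, 10, 10, 28 (positions 1,4,6,7,8), of length 5; no longer one exists.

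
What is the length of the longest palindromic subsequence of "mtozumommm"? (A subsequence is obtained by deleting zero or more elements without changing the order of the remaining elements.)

Using dp[i][j] = 2 + dp[i+1][j−1] if the ends match, else max(dp[i+1][j], dp[i][j−1]):
dp[1][10] = 5. A witness is mmmmm at positions 1,6,8,9,10.

5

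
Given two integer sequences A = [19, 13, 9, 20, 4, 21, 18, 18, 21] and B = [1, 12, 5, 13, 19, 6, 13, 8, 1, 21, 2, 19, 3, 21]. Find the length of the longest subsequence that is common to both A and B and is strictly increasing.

For each value that appears in both, track the longest common increasing run ending there.
The best achievable length is 2; one witness is 13, 21 (A-positions 2,6, B-positions 4,10).

2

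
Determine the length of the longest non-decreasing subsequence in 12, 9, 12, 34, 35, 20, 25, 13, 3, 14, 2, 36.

One longest non-decreasing subsequence is 12, 12, 34, 35, 36 (positions 1,3,4,5,12), of length 5; no longer one exists.

5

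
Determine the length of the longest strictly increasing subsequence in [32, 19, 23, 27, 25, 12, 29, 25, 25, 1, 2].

4

Scanning left to right, the best length ending at each element is: 32→1, 19→1, 23→2, 27→3, 25→3, 12→1, 29→4, 25→3, 25→3, 1→1, 2→2.
So the longest increasing subsequence has length 4, e.g. 19, 23, 27, 29.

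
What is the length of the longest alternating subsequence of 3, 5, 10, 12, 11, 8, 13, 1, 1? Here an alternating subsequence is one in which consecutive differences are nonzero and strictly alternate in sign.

5

A longest alternating subsequence is 3, 12, 11, 13, 1 (positions 1,4,5,7,8); its 4 consecutive differences strictly alternate in sign, and length 5 is optimal.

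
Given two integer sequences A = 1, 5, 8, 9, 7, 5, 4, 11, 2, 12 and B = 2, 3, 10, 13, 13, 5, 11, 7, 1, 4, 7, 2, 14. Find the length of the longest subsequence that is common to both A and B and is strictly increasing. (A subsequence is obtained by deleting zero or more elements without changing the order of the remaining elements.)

A longest common strictly increasing subsequence is 5, 11 (length 2); it appears in order in both A and B, and no longer such subsequence exists.

2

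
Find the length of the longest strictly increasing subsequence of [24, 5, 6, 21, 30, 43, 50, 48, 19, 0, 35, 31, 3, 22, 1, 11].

6

Scanning left to right, the best length ending at each element is: 24→1, 5→1, 6→2, 21→3, 30→4, 43→5, 50→6, 48→6, 19→3, 0→1, 35→5, 31→5, 3→2, 22→4, 1→2, 11→3.
So the longest increasing subsequence has length 6, e.g. 5, 6, 21, 30, 43, 50.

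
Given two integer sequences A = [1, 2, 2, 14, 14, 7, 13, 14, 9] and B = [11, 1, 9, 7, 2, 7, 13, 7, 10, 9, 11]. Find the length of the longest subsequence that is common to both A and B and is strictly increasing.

For each value that appears in both, track the longest common increasing run ending there.
The best achievable length is 4; one witness is 1, 2, 7, 13 (A-positions 1,2,6,7, B-positions 2,5,6,7).

4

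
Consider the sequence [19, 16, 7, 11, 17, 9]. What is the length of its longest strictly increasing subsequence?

3

Let dp[i] be the longest increasing subsequence ending at position i. Then dp = [1, 1, 1, 2, 3, 2].
The maximum is 3; one witness is 7, 11, 17 at positions 3,4,5.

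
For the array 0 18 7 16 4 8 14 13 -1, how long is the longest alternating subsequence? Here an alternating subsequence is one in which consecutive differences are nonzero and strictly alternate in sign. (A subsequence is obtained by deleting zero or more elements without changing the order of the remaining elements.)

7

Track the best alternating length ending on an up-step vs a down-step at each position: up/down = 1/1, 2/1, 2/3, 4/3, 2/5, 6/5, 6/5, 6/7, 1/7.
The maximum over both is 7; one such subsequence is 0, 18, 7, 16, 4, 14, 13.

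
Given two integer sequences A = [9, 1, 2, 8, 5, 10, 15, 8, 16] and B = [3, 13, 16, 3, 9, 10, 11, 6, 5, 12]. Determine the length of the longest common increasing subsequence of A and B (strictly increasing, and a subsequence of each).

2

A longest common strictly increasing subsequence is 9, 10 (length 2); it appears in order in both A and B, and no longer such subsequence exists.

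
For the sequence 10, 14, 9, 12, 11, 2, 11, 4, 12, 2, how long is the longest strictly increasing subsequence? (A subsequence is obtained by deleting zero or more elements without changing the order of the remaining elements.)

One longest increasing subsequence is 10, 11, 12 (positions 1,5,9), of length 3; no longer one exists.

3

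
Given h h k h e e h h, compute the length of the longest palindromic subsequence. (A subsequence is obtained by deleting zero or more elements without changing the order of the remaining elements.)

One longest palindromic subsequence is hheehh (positions 1,2,5,6,7,8); it reads the same forward and backward, and the interval DP gives dp[1][8] = 6.

6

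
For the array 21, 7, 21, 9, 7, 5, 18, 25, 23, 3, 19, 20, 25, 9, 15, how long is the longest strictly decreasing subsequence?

5

Let dp[i] be the longest decreasing subsequence ending at position i. Then dp = [1, 2, 1, 2, 3, 4, 2, 1, 2, 5, 3, 3, 1, 4, 4].
The maximum is 5; one witness is 21, 9, 7, 5, 3 at positions 1,4,5,6,10.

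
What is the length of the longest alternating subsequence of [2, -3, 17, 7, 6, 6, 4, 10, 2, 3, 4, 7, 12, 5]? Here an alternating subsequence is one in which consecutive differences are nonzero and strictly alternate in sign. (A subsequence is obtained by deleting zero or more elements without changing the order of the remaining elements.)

8

Track the best alternating length ending on an up-step vs a down-step at each position: up/down = 1/1, 1/2, 3/1, 3/4, 3/4, 3/4, 3/4, 5/4, 3/6, 7/6, 7/6, 7/6, 7/4, 7/8.
The maximum over both is 8; one such subsequence is 2, -3, 17, 7, 10, 2, 7, 5.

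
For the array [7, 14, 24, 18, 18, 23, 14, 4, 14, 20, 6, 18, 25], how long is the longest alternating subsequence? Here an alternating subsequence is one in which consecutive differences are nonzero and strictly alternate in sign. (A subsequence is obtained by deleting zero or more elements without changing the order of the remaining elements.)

8

Track the best alternating length ending on an up-step vs a down-step at each position: up/down = 1/1, 2/1, 2/1, 2/3, 2/3, 4/3, 2/5, 1/5, 6/5, 6/5, 6/7, 8/7, 8/1.
The maximum over both is 8; one such subsequence is 7, 24, 18, 23, 4, 14, 6, 18.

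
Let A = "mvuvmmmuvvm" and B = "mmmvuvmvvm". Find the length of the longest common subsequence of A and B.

8

Backtracking the LCS table gives one alignment: m (A1,B3) → v (A2,B4) → u (A3,B5) → v (A4,B6) → m (A7,B7) → v (A9,B8) → v (A10,B9) → m (A11,B10).
So the longest common subsequence has length 8.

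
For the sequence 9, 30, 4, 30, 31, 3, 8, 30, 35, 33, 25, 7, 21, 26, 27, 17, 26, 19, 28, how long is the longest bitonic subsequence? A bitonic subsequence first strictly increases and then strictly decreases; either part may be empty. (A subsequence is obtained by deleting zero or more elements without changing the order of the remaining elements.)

Let inc[i] be the LIS ending at i and dec[i] the longest strictly decreasing subsequence starting at i. inc = [1, 2, 1, 2, 3, 1, 2, 3, 4, 4, 3, 2, 3, 4, 5, 3, 4, 4, 6], dec = [3, 4, 2, 4, 5, 1, 2, 4, 5, 4, 3, 1, 2, 2, 3, 1, 2, 1, 1].
max_i inc[i]+dec[i]−1 = 8, with one witness 9, 30, 31, 35, 33, 27, 26, 19.

8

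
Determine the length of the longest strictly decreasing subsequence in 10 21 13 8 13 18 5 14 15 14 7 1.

Scanning left to right, the best length ending at each element is: 10→1, 21→1, 13→2, 8→3, 13→2, 18→2, 5→4, 14→3, 15→3, 14→4, 7→5, 1→6.
So the longest decreasing subsequence has length 6, e.g. 21, 18, 15, 14, 7, 1.

6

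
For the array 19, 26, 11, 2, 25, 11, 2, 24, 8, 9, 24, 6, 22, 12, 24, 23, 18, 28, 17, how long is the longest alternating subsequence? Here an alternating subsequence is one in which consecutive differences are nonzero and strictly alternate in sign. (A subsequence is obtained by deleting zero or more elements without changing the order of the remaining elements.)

15

Track the best alternating length ending on an up-step vs a down-step at each position: up/down = 1/1, 2/1, 1/3, 1/3, 4/3, 4/5, 1/5, 6/5, 6/7, 8/7, 8/5, 6/9, 10/9, 10/11, 12/5, 12/13, 12/13, 14/1, 12/15.
The maximum over both is 15; one such subsequence is 19, 26, 11, 25, 11, 24, 8, 9, 6, 22, 12, 24, 23, 28, 17.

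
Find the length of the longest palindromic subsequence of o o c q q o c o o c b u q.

Using dp[i][j] = 2 + dp[i+1][j−1] if the ends match, else max(dp[i+1][j], dp[i][j−1]):
dp[1][13] = 8. A witness is oocqqcoo at positions 1,2,3,4,5,7,8,9.

8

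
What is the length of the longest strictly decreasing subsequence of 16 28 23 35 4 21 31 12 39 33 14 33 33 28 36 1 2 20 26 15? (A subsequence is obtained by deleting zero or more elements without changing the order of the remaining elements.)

5

Let dp[i] be the longest decreasing subsequence ending at position i. Then dp = [1, 1, 2, 1, 3, 3, 2, 4, 1, 2, 4, 2, 2, 3, 2, 5, 5, 4, 4, 5].
The maximum is 5; one witness is 28, 23, 21, 12, 1 at positions 2,3,6,8,16.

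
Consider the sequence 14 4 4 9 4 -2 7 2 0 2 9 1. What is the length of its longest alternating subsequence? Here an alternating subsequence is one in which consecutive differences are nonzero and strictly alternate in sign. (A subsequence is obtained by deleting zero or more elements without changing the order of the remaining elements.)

8

A longest alternating subsequence is 14, 4, 9, 4, 7, 0, 2, 1 (positions 1,2,4,5,7,9,10,12); its 7 consecutive differences strictly alternate in sign, and length 8 is optimal.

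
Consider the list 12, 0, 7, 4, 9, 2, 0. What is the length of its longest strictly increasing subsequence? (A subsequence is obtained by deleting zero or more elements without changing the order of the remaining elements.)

One longest increasing subsequence is 0, 7, 9 (positions 2,3,5), of length 3; no longer one exists.

3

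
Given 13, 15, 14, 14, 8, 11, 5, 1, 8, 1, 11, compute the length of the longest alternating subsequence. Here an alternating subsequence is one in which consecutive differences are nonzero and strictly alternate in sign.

Track the best alternating length ending on an up-step vs a down-step at each position: up/down = 1/1, 2/1, 2/3, 2/3, 1/3, 4/3, 1/5, 1/5, 6/5, 1/7, 8/3.
The maximum over both is 8; one such subsequence is 13, 15, 8, 11, 5, 8, 1, 11.

8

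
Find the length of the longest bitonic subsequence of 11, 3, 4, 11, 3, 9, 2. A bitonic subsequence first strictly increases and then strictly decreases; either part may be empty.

5

Let inc[i] be the LIS ending at i and dec[i] the longest strictly decreasing subsequence starting at i. inc = [1, 1, 2, 3, 1, 3, 1], dec = [4, 2, 3, 3, 2, 2, 1].
max_i inc[i]+dec[i]−1 = 5, with one witness 3, 4, 11, 9, 2.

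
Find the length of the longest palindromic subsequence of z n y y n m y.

One longest palindromic subsequence is nyyn (positions 2,3,4,5); it reads the same forward and backward, and the interval DP gives dp[1][7] = 4.

4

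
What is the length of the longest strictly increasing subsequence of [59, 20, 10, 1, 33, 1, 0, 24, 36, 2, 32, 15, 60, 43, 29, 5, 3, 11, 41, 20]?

Scanning left to right, the best length ending at each element is: 59→1, 20→1, 10→1, 1→1, 33→2, 1→1, 0→1, 24→2, 36→3, 2→2, 32→3, 15→3, 60→4, 43→4, 29→4, 5→3, 3→3, 11→4, 41→5, 20→5.
So the longest increasing subsequence has length 5, e.g. 1, 2, 15, 29, 41.

5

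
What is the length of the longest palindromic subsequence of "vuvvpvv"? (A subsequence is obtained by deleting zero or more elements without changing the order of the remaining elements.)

5

One longest palindromic subsequence is vvpvv (positions 1,3,5,6,7); it reads the same forward and backward, and the interval DP gives dp[1][7] = 5.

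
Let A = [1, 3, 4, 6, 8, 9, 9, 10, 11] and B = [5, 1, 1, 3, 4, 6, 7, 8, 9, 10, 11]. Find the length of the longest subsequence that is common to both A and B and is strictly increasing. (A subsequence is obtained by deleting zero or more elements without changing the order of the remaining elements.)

8

A longest common strictly increasing subsequence is 1, 3, 4, 6, 8, 9, 10, 11 (length 8); it appears in order in both A and B, and no longer such subsequence exists.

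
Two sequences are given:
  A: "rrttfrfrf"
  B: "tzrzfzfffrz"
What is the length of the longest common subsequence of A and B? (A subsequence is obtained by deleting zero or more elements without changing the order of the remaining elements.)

A longest common subsequence is rffr (length 4); the LCS DP confirms no longer common subsequence exists.

4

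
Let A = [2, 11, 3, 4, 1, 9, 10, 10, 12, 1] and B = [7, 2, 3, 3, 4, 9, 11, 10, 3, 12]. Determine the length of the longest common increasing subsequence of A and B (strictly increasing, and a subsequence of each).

A longest common strictly increasing subsequence is 2, 3, 4, 9, 10, 12 (length 6); it appears in order in both A and B, and no longer such subsequence exists.

6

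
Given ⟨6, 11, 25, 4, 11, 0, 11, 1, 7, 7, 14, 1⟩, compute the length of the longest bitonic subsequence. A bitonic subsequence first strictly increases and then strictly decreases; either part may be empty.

One longest bitonic subsequence is 6, 11, 25, 11, 7, 1 (positions 1,2,3,7,10,12): it rises to 25 then falls. Length 6 is optimal.

6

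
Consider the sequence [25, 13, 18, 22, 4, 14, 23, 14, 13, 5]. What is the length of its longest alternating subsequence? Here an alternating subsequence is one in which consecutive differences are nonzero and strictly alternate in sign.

Track the best alternating length ending on an up-step vs a down-step at each position: up/down = 1/1, 1/2, 3/2, 3/2, 1/4, 5/4, 5/2, 5/6, 5/6, 5/6.
The maximum over both is 6; one such subsequence is 25, 13, 18, 4, 23, 14.

6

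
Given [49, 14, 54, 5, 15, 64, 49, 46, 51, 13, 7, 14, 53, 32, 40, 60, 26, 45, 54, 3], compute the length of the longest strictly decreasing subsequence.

6

Let dp[i] be the longest decreasing subsequence ending at position i. Then dp = [1, 2, 1, 3, 2, 1, 2, 3, 2, 4, 5, 4, 2, 4, 4, 2, 5, 4, 3, 6].
The maximum is 6; one witness is 54, 49, 46, 13, 7, 3 at positions 3,7,8,10,11,20.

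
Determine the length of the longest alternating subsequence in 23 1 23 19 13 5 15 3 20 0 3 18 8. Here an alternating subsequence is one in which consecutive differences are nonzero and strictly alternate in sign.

Track the best alternating length ending on an up-step vs a down-step at each position: up/down = 1/1, 1/2, 3/1, 3/4, 3/4, 3/4, 5/4, 3/6, 7/4, 1/8, 9/8, 9/8, 9/10.
The maximum over both is 10; one such subsequence is 23, 1, 23, 13, 15, 3, 20, 0, 18, 8.

10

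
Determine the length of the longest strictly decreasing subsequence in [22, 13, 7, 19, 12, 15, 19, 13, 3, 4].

Let dp[i] be the longest decreasing subsequence ending at position i. Then dp = [1, 2, 3, 2, 3, 3, 2, 4, 5, 5].
The maximum is 5; one witness is 22, 19, 15, 13, 3 at positions 1,4,6,8,9.

5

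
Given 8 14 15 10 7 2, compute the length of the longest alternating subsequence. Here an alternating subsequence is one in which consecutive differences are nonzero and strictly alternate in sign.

Track the best alternating length ending on an up-step vs a down-step at each position: up/down = 1/1, 2/1, 2/1, 2/3, 1/3, 1/3.
The maximum over both is 3; one such subsequence is 8, 14, 10.

3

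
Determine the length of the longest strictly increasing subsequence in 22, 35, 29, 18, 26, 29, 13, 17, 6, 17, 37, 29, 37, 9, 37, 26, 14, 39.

One longest increasing subsequence is 22, 26, 29, 37, 39 (positions 1,5,6,11,18), of length 5; no longer one exists.

5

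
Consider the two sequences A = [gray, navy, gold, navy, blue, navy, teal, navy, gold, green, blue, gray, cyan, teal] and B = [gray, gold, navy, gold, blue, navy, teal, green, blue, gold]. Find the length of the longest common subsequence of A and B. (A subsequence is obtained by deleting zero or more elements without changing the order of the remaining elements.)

Backtracking the LCS table gives one alignment: gray (A1,B1) → navy (A2,B3) → gold (A3,B4) → blue (A5,B5) → navy (A6,B6) → teal (A7,B7) → green (A10,B8) → blue (A11,B9).
So the longest common subsequence has length 8.

8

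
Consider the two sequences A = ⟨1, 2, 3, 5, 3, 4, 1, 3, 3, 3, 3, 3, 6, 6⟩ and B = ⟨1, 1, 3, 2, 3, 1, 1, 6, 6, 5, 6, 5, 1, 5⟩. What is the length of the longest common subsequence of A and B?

6

Backtracking the LCS table gives one alignment: 1 (A1,B2) → 2 (A2,B4) → 3 (A3,B5) → 1 (A7,B7) → 6 (A13,B9) → 6 (A14,B11).
So the longest common subsequence has length 6.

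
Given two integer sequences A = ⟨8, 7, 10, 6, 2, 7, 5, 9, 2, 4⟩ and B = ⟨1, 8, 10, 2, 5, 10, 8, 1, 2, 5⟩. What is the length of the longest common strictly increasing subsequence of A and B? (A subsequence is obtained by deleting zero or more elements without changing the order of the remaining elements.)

A longest common strictly increasing subsequence is 8, 10 (length 2); it appears in order in both A and B, and no longer such subsequence exists.

2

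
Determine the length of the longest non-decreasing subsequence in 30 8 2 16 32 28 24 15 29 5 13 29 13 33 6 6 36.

7

Scanning left to right, the best length ending at each element is: 30→1, 8→1, 2→1, 16→2, 32→3, 28→3, 24→3, 15→2, 29→4, 5→2, 13→3, 29→5, 13→4, 33→6, 6→3, 6→4, 36→7.
So the longest non-decreasing subsequence has length 7, e.g. 8, 16, 28, 29, 29, 33, 36.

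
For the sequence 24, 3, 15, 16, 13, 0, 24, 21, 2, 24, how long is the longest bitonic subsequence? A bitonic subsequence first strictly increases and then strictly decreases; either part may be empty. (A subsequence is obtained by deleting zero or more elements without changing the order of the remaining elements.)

6

One longest bitonic subsequence is 3, 15, 16, 24, 21, 2 (positions 2,3,4,7,8,9): it rises to 24 then falls. Length 6 is optimal.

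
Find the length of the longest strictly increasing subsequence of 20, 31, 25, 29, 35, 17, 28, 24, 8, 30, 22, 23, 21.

4

Scanning left to right, the best length ending at each element is: 20→1, 31→2, 25→2, 29→3, 35→4, 17→1, 28→3, 24→2, 8→1, 30→4, 22→2, 23→3, 21→2.
So the longest increasing subsequence has length 4, e.g. 20, 25, 29, 35.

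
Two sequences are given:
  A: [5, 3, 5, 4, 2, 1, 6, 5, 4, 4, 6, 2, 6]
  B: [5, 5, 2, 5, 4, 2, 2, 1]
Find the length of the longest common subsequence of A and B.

6

A longest common subsequence is 5, 5, 2, 5, 4, 2 (length 6); the LCS DP confirms no longer common subsequence exists.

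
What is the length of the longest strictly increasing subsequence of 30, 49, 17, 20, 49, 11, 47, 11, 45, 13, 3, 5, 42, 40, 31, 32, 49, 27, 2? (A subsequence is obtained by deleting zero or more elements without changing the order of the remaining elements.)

5

One longest increasing subsequence is 17, 20, 31, 32, 49 (positions 3,4,15,16,17), of length 5; no longer one exists.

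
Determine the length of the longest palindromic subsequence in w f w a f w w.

Using dp[i][j] = 2 + dp[i+1][j−1] if the ends match, else max(dp[i+1][j], dp[i][j−1]):
dp[1][7] = 5. A witness is wwfww at positions 1,3,5,6,7.

5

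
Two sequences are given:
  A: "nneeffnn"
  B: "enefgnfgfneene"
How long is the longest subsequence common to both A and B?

A longest common subsequence is nnffnn (length 6); the LCS DP confirms no longer common subsequence exists.

6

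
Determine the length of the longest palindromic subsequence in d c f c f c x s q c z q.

One longest palindromic subsequence is ccfcc (positions 2,4,5,6,10); it reads the same forward and backward, and the interval DP gives dp[1][12] = 5.

5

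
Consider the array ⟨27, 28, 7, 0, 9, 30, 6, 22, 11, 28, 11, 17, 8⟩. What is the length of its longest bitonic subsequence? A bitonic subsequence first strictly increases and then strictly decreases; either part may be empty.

6

One longest bitonic subsequence is 27, 28, 30, 28, 17, 8 (positions 1,2,6,10,12,13): it rises to 30 then falls. Length 6 is optimal.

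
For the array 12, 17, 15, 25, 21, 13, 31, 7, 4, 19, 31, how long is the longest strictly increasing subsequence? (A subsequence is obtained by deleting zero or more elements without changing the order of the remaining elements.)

4

One longest increasing subsequence is 12, 17, 25, 31 (positions 1,2,4,7), of length 4; no longer one exists.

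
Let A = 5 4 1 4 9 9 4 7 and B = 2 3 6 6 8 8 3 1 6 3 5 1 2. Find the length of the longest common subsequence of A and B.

2

A longest common subsequence is 5, 1 (length 2); the LCS DP confirms no longer common subsequence exists.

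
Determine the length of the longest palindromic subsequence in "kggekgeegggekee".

10

Using dp[i][j] = 2 + dp[i+1][j−1] if the ends match, else max(dp[i+1][j], dp[i][j−1]):
dp[1][15] = 10. A witness is kgggeegggk at positions 1,2,3,6,7,8,9,10,11,13.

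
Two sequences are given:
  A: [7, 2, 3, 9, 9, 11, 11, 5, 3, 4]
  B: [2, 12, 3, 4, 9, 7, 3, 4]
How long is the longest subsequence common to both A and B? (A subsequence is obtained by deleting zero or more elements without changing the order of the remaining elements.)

5

A longest common subsequence is 2, 3, 9, 3, 4 (length 5); the LCS DP confirms no longer common subsequence exists.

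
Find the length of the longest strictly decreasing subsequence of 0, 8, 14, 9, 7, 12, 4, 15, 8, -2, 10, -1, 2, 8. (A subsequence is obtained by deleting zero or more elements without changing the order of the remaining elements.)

Let dp[i] be the longest decreasing subsequence ending at position i. Then dp = [1, 1, 1, 2, 3, 2, 4, 1, 3, 5, 3, 5, 5, 4].
The maximum is 5; one witness is 14, 9, 7, 4, -2 at positions 3,4,5,7,10.

5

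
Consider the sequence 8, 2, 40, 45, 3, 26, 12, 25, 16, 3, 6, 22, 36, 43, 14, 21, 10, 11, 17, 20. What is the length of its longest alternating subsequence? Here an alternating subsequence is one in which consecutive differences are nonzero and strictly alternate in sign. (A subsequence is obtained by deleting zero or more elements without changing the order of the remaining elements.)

A longest alternating subsequence is 8, 2, 40, 3, 26, 12, 25, 16, 22, 14, 21, 10, 11 (positions 1,2,3,5,6,7,8,9,12,15,16,17,18); its 12 consecutive differences strictly alternate in sign, and length 13 is optimal.

13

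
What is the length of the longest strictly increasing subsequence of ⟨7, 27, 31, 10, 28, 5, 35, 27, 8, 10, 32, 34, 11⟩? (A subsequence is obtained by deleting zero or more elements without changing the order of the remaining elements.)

Let dp[i] be the longest increasing subsequence ending at position i. Then dp = [1, 2, 3, 2, 3, 1, 4, 3, 2, 3, 4, 5, 4].
The maximum is 5; one witness is 7, 27, 31, 32, 34 at positions 1,2,3,11,12.

5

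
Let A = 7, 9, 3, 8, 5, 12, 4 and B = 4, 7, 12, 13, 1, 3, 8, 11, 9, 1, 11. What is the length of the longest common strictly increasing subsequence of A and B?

For each value that appears in both, track the longest common increasing run ending there.
The best achievable length is 2; one witness is 7, 12 (A-positions 1,6, B-positions 2,3).

2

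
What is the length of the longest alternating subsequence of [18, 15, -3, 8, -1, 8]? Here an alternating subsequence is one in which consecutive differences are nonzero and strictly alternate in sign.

Track the best alternating length ending on an up-step vs a down-step at each position: up/down = 1/1, 1/2, 1/2, 3/2, 3/4, 5/2.
The maximum over both is 5; one such subsequence is 18, -3, 8, -1, 8.

5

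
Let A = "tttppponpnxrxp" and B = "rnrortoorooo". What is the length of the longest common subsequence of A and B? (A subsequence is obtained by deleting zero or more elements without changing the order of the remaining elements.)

Backtracking the LCS table gives one alignment: t (A1,B6) → o (A7,B8) → r (A12,B9).
So the longest common subsequence has length 3.

3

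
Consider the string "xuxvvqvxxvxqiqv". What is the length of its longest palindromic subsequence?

One longest palindromic subsequence is vqvxxvqv (positions 4,6,7,8,9,10,14,15); it reads the same forward and backward, and the interval DP gives dp[1][15] = 8.

8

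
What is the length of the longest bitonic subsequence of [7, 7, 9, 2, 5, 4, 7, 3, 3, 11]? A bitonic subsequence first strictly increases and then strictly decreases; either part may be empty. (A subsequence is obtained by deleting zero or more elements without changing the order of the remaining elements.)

One longest bitonic subsequence is 7, 9, 5, 4, 3 (positions 1,3,5,6,9): it rises to 9 then falls. Length 5 is optimal.

5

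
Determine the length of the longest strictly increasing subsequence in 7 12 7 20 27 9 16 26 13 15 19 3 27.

6

Let dp[i] be the longest increasing subsequence ending at position i. Then dp = [1, 2, 1, 3, 4, 2, 3, 4, 3, 4, 5, 1, 6].
The maximum is 6; one witness is 7, 12, 13, 15, 19, 27 at positions 1,2,9,10,11,13.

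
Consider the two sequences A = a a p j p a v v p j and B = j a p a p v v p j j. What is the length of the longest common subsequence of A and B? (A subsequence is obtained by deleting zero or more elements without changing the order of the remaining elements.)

A longest common subsequence is aapvvpj (length 7); the LCS DP confirms no longer common subsequence exists.

7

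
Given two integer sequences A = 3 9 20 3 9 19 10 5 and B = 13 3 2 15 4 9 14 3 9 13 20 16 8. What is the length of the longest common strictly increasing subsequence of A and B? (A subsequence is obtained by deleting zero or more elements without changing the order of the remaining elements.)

A longest common strictly increasing subsequence is 3, 9, 20 (length 3); it appears in order in both A and B, and no longer such subsequence exists.

3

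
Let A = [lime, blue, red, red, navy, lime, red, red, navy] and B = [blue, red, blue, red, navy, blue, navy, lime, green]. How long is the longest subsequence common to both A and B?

5

A longest common subsequence is blue, red, red, navy, lime (length 5); the LCS DP confirms no longer common subsequence exists.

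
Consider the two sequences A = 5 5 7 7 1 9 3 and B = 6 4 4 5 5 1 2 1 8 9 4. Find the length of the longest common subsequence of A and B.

A longest common subsequence is 5, 5, 1, 9 (length 4); the LCS DP confirms no longer common subsequence exists.

4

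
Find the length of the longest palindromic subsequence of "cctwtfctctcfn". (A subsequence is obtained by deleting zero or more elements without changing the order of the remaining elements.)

One longest palindromic subsequence is fctctcf (positions 6,7,8,9,10,11,12); it reads the same forward and backward, and the interval DP gives dp[1][13] = 7.

7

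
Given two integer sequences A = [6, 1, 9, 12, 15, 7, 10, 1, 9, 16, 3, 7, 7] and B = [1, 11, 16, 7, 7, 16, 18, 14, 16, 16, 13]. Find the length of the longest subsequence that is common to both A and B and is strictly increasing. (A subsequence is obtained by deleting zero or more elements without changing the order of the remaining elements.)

For each value that appears in both, track the longest common increasing run ending there.
The best achievable length is 3; one witness is 1, 7, 16 (A-positions 2,6,10, B-positions 1,4,6).

3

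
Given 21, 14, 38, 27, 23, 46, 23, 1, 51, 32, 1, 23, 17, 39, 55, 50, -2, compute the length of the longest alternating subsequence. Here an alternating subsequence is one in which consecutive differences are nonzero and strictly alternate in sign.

A longest alternating subsequence is 21, 14, 38, 27, 46, 23, 51, 1, 23, 17, 55, 50 (positions 1,2,3,4,6,7,9,11,12,13,15,16); its 11 consecutive differences strictly alternate in sign, and length 12 is optimal.

12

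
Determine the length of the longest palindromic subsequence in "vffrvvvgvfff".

One longest palindromic subsequence is ffvvvvff (positions 2,3,5,6,7,9,11,12); it reads the same forward and backward, and the interval DP gives dp[1][12] = 8.

8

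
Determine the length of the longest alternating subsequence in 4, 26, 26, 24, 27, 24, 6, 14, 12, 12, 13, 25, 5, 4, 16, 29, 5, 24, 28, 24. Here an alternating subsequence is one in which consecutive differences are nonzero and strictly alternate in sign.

Track the best alternating length ending on an up-step vs a down-step at each position: up/down = 1/1, 2/1, 2/1, 2/3, 4/1, 2/5, 2/5, 6/5, 6/7, 6/7, 8/7, 8/5, 2/9, 1/9, 10/9, 10/1, 10/11, 12/11, 12/11, 12/13.
The maximum over both is 13; one such subsequence is 4, 26, 24, 27, 6, 14, 12, 13, 5, 16, 5, 28, 24.

13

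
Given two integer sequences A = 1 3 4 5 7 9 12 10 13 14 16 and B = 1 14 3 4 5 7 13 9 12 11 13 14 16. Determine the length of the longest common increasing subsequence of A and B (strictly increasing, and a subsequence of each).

A longest common strictly increasing subsequence is 1, 3, 4, 5, 7, 9, 12, 13, 14, 16 (length 10); it appears in order in both A and B, and no longer such subsequence exists.

10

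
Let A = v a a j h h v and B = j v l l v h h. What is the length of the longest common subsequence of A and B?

A longest common subsequence is vhh (length 3); the LCS DP confirms no longer common subsequence exists.

3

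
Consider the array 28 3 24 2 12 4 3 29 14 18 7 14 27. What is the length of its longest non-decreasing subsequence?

Scanning left to right, the best length ending at each element is: 28→1, 3→1, 24→2, 2→1, 12→2, 4→2, 3→2, 29→3, 14→3, 18→4, 7→3, 14→4, 27→5.
So the longest non-decreasing subsequence has length 5, e.g. 3, 12, 14, 18, 27.

5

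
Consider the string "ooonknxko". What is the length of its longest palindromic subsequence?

Using dp[i][j] = 2 + dp[i+1][j−1] if the ends match, else max(dp[i+1][j], dp[i][j−1]):
dp[1][9] = 5. A witness is okxko at positions 1,5,7,8,9.

5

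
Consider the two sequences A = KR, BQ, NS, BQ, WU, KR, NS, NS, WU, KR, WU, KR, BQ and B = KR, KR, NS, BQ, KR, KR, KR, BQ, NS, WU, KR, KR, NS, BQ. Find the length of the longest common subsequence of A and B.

9

Backtracking the LCS table gives one alignment: KR (A1,B2) → NS (A3,B3) → BQ (A4,B4) → KR (A6,B7) → NS (A8,B9) → WU (A9,B10) → KR (A10,B11) → KR (A12,B12) → BQ (A13,B14).
So the longest common subsequence has length 9.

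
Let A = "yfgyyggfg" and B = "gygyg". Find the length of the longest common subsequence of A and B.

Backtracking the LCS table gives one alignment: y (A1,B2) → g (A3,B3) → y (A5,B4) → g (A9,B5).
So the longest common subsequence has length 4.

4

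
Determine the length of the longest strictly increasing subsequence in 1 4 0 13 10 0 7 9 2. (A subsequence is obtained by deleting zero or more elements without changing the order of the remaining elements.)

4

Let dp[i] be the longest increasing subsequence ending at position i. Then dp = [1, 2, 1, 3, 3, 1, 3, 4, 2].
The maximum is 4; one witness is 1, 4, 7, 9 at positions 1,2,7,8.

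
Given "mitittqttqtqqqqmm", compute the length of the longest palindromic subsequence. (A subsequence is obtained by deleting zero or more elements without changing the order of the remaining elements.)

9

One longest palindromic subsequence is mtttqtttm (positions 1,3,5,6,7,8,9,11,17); it reads the same forward and backward, and the interval DP gives dp[1][17] = 9.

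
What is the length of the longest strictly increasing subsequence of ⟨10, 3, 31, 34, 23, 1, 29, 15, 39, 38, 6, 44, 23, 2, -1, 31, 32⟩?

Scanning left to right, the best length ending at each element is: 10→1, 3→1, 31→2, 34→3, 23→2, 1→1, 29→3, 15→2, 39→4, 38→4, 6→2, 44→5, 23→3, 2→2, -1→1, 31→4, 32→5.
So the longest increasing subsequence has length 5, e.g. 10, 31, 34, 39, 44.

5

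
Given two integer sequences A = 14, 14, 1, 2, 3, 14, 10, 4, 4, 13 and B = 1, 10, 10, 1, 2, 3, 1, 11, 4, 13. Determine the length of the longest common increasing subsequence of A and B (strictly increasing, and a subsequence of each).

A longest common strictly increasing subsequence is 1, 2, 3, 4, 13 (length 5); it appears in order in both A and B, and no longer such subsequence exists.

5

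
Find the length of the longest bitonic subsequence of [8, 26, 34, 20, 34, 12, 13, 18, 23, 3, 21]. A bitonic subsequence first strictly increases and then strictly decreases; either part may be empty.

Let inc[i] be the LIS ending at i and dec[i] the longest strictly decreasing subsequence starting at i. inc = [1, 2, 3, 2, 3, 2, 3, 4, 5, 1, 5], dec = [2, 4, 4, 3, 3, 2, 2, 2, 2, 1, 1].
max_i inc[i]+dec[i]−1 = 6, with one witness 8, 26, 34, 20, 18, 3.

6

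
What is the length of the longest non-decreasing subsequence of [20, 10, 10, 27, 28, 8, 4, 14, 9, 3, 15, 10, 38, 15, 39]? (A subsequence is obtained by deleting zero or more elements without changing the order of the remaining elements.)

Scanning left to right, the best length ending at each element is: 20→1, 10→1, 10→2, 27→3, 28→4, 8→1, 4→1, 14→3, 9→2, 3→1, 15→4, 10→3, 38→5, 15→5, 39→6.
So the longest non-decreasing subsequence has length 6, e.g. 10, 10, 27, 28, 38, 39.

6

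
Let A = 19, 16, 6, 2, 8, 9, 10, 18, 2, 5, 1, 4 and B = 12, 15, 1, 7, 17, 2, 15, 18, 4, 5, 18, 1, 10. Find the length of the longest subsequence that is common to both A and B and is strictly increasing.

For each value that appears in both, track the longest common increasing run ending there.
The best achievable length is 2; one witness is 2, 18 (A-positions 4,8, B-positions 6,8).

2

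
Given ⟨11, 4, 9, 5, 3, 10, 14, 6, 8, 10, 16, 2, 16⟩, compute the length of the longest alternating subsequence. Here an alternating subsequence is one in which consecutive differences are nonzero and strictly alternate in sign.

Track the best alternating length ending on an up-step vs a down-step at each position: up/down = 1/1, 1/2, 3/2, 3/4, 1/4, 5/2, 5/1, 5/6, 7/6, 7/6, 7/1, 1/8, 9/1.
The maximum over both is 9; one such subsequence is 11, 4, 9, 5, 10, 6, 8, 2, 16.

9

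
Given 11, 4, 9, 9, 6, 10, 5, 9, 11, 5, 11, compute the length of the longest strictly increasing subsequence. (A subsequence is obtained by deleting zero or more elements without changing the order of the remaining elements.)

4

One longest increasing subsequence is 4, 9, 10, 11 (positions 2,3,6,9), of length 4; no longer one exists.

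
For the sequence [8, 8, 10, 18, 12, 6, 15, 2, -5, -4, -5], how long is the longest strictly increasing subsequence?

4

Scanning left to right, the best length ending at each element is: 8→1, 8→1, 10→2, 18→3, 12→3, 6→1, 15→4, 2→1, -5→1, -4→2, -5→1.
So the longest increasing subsequence has length 4, e.g. 8, 10, 12, 15.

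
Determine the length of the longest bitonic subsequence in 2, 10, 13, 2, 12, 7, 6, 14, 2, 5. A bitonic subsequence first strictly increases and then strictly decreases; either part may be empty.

Let inc[i] be the LIS ending at i and dec[i] the longest strictly decreasing subsequence starting at i. inc = [1, 2, 3, 1, 3, 2, 2, 4, 1, 2], dec = [1, 4, 5, 1, 4, 3, 2, 2, 1, 1].
max_i inc[i]+dec[i]−1 = 7, with one witness 2, 10, 13, 12, 7, 6, 5.

7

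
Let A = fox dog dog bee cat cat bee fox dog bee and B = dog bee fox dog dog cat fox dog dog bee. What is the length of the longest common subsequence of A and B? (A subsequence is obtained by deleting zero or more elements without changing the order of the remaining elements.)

7

A longest common subsequence is fox, dog, dog, cat, fox, dog, bee (length 7); the LCS DP confirms no longer common subsequence exists.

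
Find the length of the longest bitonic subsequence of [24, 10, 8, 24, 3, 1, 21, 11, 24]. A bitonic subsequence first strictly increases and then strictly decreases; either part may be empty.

Let inc[i] be the LIS ending at i and dec[i] the longest strictly decreasing subsequence starting at i. inc = [1, 1, 1, 2, 1, 1, 2, 2, 3], dec = [5, 4, 3, 3, 2, 1, 2, 1, 1].
max_i inc[i]+dec[i]−1 = 5, with one witness 24, 10, 8, 3, 1.

5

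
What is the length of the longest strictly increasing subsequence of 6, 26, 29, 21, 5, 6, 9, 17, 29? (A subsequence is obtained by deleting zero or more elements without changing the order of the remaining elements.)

One longest increasing subsequence is 5, 6, 9, 17, 29 (positions 5,6,7,8,9), of length 5; no longer one exists.

5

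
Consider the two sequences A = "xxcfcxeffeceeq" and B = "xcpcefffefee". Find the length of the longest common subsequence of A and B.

9

Backtracking the LCS table gives one alignment: x (A2,B1) → c (A3,B2) → c (A5,B4) → e (A7,B5) → f (A8,B7) → f (A9,B8) → e (A10,B9) → e (A12,B11) → e (A13,B12).
So the longest common subsequence has length 9.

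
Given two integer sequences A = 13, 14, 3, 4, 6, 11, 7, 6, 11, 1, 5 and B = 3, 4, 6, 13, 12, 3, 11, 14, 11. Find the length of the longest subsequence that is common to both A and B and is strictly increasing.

4

A longest common strictly increasing subsequence is 3, 4, 6, 11 (length 4); it appears in order in both A and B, and no longer such subsequence exists.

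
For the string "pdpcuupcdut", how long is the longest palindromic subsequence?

Using dp[i][j] = 2 + dp[i+1][j−1] if the ends match, else max(dp[i+1][j], dp[i][j−1]):
dp[1][11] = 6. A witness is dcuucd at positions 2,4,5,6,8,9.

6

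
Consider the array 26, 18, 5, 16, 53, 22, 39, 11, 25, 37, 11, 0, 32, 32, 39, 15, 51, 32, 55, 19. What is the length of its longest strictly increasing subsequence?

Scanning left to right, the best length ending at each element is: 26→1, 18→1, 5→1, 16→2, 53→3, 22→3, 39→4, 11→2, 25→4, 37→5, 11→2, 0→1, 32→5, 32→5, 39→6, 15→3, 51→7, 32→5, 55→8, 19→4.
So the longest increasing subsequence has length 8, e.g. 5, 16, 22, 25, 37, 39, 51, 55.

8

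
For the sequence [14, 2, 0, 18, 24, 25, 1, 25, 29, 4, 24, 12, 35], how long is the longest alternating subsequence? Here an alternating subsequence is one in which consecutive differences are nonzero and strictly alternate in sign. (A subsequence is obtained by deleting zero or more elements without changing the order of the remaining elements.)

Track the best alternating length ending on an up-step vs a down-step at each position: up/down = 1/1, 1/2, 1/2, 3/1, 3/1, 3/1, 3/4, 5/1, 5/1, 5/6, 7/6, 7/8, 9/1.
The maximum over both is 9; one such subsequence is 14, 2, 18, 1, 25, 4, 24, 12, 35.

9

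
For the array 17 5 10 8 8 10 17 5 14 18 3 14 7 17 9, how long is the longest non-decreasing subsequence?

7

One longest non-decreasing subsequence is 5, 8, 8, 10, 14, 14, 17 (positions 2,4,5,6,9,12,14), of length 7; no longer one exists.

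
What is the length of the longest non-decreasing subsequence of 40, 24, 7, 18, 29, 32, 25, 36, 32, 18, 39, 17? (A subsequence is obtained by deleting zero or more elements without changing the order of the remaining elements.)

One longest non-decreasing subsequence is 7, 18, 29, 32, 36, 39 (positions 3,4,5,6,8,11), of length 6; no longer one exists.

6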